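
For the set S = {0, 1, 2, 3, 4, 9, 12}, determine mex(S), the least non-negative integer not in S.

5

The values 0, 1, 2, 3, 4 are all present; 5 is the first non-negative integer missing from the set.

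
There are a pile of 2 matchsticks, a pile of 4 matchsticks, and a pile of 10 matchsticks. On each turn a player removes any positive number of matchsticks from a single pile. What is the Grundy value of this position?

12

Write each in binary and XOR column by column:
  0010  (2)
  0100  (4)
  1010  (10)
  ----
  1100  (12)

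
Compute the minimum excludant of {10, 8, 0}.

1

0 is in the set but 1 is not, so the mex is 1.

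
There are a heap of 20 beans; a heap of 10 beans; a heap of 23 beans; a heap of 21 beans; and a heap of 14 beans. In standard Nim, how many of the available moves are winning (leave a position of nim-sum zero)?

3

Write each in binary and XOR column by column:
  10100  (20)
  01010  (10)
  10111  (23)
  10101  (21)
  01110  (14)
  -----
  10010  (18)
The overall nim-sum is X = 18. A heap of size p has a winning move iff p XOR X < p (reduce it to p XOR X).
  20: 20 XOR 18 = 6 < 20 — winning move (to 6).
  10: 10 XOR 18 = 24 ≥ 10 — no move.
  23: 23 XOR 18 = 5 < 23 — winning move (to 5).
  21: 21 XOR 18 = 7 < 21 — winning move (to 7).
  14: 14 XOR 18 = 28 ≥ 14 — no move.
That gives 3 winning moves.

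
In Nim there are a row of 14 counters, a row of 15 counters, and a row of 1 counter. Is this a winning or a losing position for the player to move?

Losing position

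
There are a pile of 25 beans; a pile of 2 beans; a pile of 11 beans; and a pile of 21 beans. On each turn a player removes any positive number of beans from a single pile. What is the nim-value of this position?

5

Nim-sum: 25 ⊕ 2 ⊕ 11 ⊕ 21 = 5.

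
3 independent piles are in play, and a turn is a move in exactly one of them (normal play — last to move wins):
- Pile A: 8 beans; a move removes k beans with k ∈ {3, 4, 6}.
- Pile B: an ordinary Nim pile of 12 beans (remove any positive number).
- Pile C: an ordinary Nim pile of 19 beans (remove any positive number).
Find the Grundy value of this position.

29

Grundy values for pile A (subtraction set {3, 4, 6}):
g(0) = mex{} = 0
g(1) = mex{} = 0
g(2) = mex{} = 0
g(3) = mex{0} = 1
g(4) = mex{0} = 1
g(5) = mex{0} = 1
g(6) = mex{0,1} = 2
g(7) = mex{0,1} = 2
g(8) = mex{0,1} = 2
So g(8) = 2.
Pile B is a plain Nim pile of size 12, so its Grundy value is 12.
Pile C is a plain Nim pile of size 19, so its Grundy value is 19.
By the Sprague-Grundy theorem, the Grundy value of a sum of independent games is the XOR of the component values.
Combined value = 2 ⊕ 12 ⊕ 19 = 29.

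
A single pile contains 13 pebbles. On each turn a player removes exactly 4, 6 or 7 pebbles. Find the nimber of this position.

Build the Grundy sequence with g(k) = mex{g(k−s) : s ∈ {4, 6, 7}, s ≤ k}:
k:     0  1  2  3  4  5  6  7  8  9 10 11 12 13
g(k):  0  0  0  0  1  1  1  1  2  2  2  0  0  0
So g(13) = 0.

0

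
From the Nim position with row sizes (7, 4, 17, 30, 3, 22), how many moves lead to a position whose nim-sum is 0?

3

In binary:
  00111  (7)
  00100  (4)
  10001  (17)
  11110  (30)
  00011  (3)
  10110  (22)
  -----
  11001  (25)
The overall nim-sum is X = 25. A row of size p has a winning move iff p XOR X < p (reduce it to p XOR X).
  7: 7 XOR 25 = 30 ≥ 7 — no move.
  4: 4 XOR 25 = 29 ≥ 4 — no move.
  17: 17 XOR 25 = 8 < 17 — winning move (to 8).
  30: 30 XOR 25 = 7 < 30 — winning move (to 7).
  3: 3 XOR 25 = 26 ≥ 3 — no move.
  22: 22 XOR 25 = 15 < 22 — winning move (to 15).
That gives 3 winning moves.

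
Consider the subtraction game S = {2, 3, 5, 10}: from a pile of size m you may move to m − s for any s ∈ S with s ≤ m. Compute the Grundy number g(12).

Grundy values for subtraction set {2, 3, 5, 10}:
k:     0  1  2  3  4  5  6  7  8  9 10 11 12
g(k):  0  0  1  1  2  2  3  0  0  1  1  2  2
So g(12) = 2.

2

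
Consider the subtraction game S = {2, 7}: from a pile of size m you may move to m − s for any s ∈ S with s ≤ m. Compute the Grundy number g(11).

Grundy values for subtraction set {2, 7}:
g(0) = mex{} = 0
g(1) = mex{} = 0
g(2) = mex{0} = 1
g(3) = mex{0} = 1
g(4) = mex{1} = 0
g(5) = mex{1} = 0
g(6) = mex{0} = 1
g(7) = mex{0} = 1
g(8) = mex{0,1} = 2
g(9) = mex{1} = 0
g(10) = mex{1,2} = 0
g(11) = mex{0} = 1
So g(11) = 1.

1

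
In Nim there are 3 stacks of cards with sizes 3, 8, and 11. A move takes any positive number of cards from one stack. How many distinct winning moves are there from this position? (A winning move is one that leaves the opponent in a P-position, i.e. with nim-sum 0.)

0

Nim-sum: 3 XOR 8 XOR 11 = 0.
The nim-sum is already 0, so every move leaves a nonzero nim-sum — there are no winning moves.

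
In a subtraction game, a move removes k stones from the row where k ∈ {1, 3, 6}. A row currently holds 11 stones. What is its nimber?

0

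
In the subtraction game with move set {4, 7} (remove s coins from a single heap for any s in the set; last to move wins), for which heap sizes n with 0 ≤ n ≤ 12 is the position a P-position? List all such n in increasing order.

Compute g(0), g(1), … for moves {4, 7}:
k:     0  1  2  3  4  5  6  7  8  9 10 11 12
g(k):  0  0  0  0  1  1  1  1  2  2  2  0  0
The P-positions (g = 0) in 0..12 are 0, 1, 2, 3, 11, 12.

0, 1, 2, 3, 11, 12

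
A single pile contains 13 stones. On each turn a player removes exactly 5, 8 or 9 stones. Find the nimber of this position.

Compute g(0), g(1), … for moves {5, 8, 9}:
k:     0  1  2  3  4  5  6  7  8  9 10 11 12 13
g(k):  0  0  0  0  0  1  1  1  1  1  2  2  2  2
So g(13) = 2.

2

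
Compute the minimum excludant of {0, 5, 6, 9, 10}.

1

0 is in the set but 1 is not, so the mex is 1.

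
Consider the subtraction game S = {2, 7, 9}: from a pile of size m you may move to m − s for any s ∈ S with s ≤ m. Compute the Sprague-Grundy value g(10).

3

Compute g(0), g(1), … for moves {2, 7, 9}:
k:     0  1  2  3  4  5  6  7  8  9 10
g(k):  0  0  1  1  0  0  1  1  2  2  3
So g(10) = 3.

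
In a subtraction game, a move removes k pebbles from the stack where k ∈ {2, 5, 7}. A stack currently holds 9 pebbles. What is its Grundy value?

2

Compute g(0), g(1), … for moves {2, 5, 7}:
g(0) = mex{} = 0
g(1) = mex{} = 0
g(2) = mex{0} = 1
g(3) = mex{0} = 1
g(4) = mex{1} = 0
g(5) = mex{0,1} = 2
g(6) = mex{0} = 1
g(7) = mex{0,1,2} = 3
g(8) = mex{0,1} = 2
g(9) = mex{0,1,3} = 2
So g(9) = 2.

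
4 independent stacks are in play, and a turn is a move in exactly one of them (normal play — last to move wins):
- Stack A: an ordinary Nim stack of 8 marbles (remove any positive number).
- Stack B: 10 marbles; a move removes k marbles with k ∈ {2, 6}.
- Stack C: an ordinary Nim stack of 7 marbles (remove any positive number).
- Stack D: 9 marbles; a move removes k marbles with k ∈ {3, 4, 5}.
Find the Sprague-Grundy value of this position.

14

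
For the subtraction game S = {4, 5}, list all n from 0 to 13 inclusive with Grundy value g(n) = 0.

0, 1, 2, 3, 9, 10, 11, 12

Compute g(0), g(1), … for moves {4, 5}:
k:     0  1  2  3  4  5  6  7  8  9 10 11 12 13
g(k):  0  0  0  0  1  1  1  1  2  0  0  0  0  1
The P-positions (g = 0) in 0..13 are 0, 1, 2, 3, 9, 10, 11, 12.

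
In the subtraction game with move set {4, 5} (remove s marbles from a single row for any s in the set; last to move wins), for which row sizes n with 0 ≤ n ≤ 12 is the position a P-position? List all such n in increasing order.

0, 1, 2, 3, 9, 10, 11, 12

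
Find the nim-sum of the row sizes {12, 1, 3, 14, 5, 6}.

3

Nim-sum: 12 ⊕ 1 ⊕ 3 ⊕ 14 ⊕ 5 ⊕ 6 = 3.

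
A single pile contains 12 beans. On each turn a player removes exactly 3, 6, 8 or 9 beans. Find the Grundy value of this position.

0

Build the Grundy sequence with g(k) = mex{g(k−s) : s ∈ {3, 6, 8, 9}, s ≤ k}:
k:     0  1  2  3  4  5  6  7  8  9 10 11 12
g(k):  0  0  0  1  1  1  2  2  2  3  3  3  0
So g(12) = 0.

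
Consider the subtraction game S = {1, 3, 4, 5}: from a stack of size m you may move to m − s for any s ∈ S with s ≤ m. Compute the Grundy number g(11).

1

Grundy values for subtraction set {1, 3, 4, 5}:
k:     0  1  2  3  4  5  6  7  8  9 10 11
g(k):  0  1  0  1  2  3  2  3  0  1  0  1
So g(11) = 1.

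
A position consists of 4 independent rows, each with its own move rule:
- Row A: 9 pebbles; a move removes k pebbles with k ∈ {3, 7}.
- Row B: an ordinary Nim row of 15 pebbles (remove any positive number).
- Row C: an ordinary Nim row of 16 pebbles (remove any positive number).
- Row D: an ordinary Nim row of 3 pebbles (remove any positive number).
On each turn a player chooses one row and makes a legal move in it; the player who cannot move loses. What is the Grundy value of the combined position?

29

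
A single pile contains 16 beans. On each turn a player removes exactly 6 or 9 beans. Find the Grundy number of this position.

0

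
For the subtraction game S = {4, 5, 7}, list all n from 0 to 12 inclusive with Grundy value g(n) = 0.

Build the Grundy sequence with g(k) = mex{g(k−s) : s ∈ {4, 5, 7}, s ≤ k}:
k:     0  1  2  3  4  5  6  7  8  9 10 11 12
g(k):  0  0  0  0  1  1  1  1  2  2  2  0  0
The P-positions (g = 0) in 0..12 are 0, 1, 2, 3, 11, 12.

0, 1, 2, 3, 11, 12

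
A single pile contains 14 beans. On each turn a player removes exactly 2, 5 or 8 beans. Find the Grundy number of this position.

0

Build the Grundy sequence with g(k) = mex{g(k−s) : s ∈ {2, 5, 8}, s ≤ k}:
g(0) = mex{} = 0
g(1) = mex{} = 0
g(2) = mex{0} = 1
g(3) = mex{0} = 1
g(4) = mex{1} = 0
g(5) = mex{0,1} = 2
g(6) = mex{0} = 1
g(7) = mex{1,2} = 0
g(8) = mex{0,1} = 2
g(9) = mex{0} = 1
g(10) = mex{1,2} = 0
g(11) = mex{1} = 0
g(12) = mex{0} = 1
g(13) = mex{0,2} = 1
g(14) = mex{1} = 0
So g(14) = 0.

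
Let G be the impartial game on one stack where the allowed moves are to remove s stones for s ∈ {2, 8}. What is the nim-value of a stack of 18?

2

Compute g(0), g(1), … for moves {2, 8}:
k:     0  1  2  3  4  5  6  7  8  9 10 11 12 13 14 15 16 17 18
g(k):  0  0  1  1  0  0  1  1  2  2  0  0  1  1  0  0  1  1  2
So g(18) = 2.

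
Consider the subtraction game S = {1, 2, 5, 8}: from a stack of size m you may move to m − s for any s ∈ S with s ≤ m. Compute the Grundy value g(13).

1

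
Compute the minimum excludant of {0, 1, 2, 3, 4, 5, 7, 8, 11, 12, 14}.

6

The values 0, 1, 2, 3, 4, 5 are all present; 6 is the first non-negative integer missing from the set.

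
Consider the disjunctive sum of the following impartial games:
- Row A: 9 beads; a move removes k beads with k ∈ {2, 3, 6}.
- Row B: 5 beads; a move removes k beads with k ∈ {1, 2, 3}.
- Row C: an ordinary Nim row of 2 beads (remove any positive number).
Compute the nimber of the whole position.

3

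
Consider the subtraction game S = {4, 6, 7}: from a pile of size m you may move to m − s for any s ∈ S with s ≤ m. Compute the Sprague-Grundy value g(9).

2

Build the Grundy sequence with g(k) = mex{g(k−s) : s ∈ {4, 6, 7}, s ≤ k}:
g(0) = mex{} = 0
g(1) = mex{} = 0
g(2) = mex{} = 0
g(3) = mex{} = 0
g(4) = mex{0} = 1
g(5) = mex{0} = 1
g(6) = mex{0} = 1
g(7) = mex{0} = 1
g(8) = mex{0,1} = 2
g(9) = mex{0,1} = 2
So g(9) = 2.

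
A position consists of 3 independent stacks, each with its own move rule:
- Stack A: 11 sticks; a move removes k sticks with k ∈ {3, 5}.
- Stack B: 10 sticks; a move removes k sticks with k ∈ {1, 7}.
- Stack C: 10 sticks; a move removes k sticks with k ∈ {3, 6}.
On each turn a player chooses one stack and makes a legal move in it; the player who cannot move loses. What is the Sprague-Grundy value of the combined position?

For stack A, compute g(0), g(1), … with moves {3, 5}:
g(0) = mex{} = 0
g(1) = mex{} = 0
g(2) = mex{} = 0
g(3) = mex{0} = 1
g(4) = mex{0} = 1
g(5) = mex{0} = 1
g(6) = mex{0,1} = 2
g(7) = mex{0,1} = 2
g(8) = mex{1} = 0
g(9) = mex{1,2} = 0
g(10) = mex{1,2} = 0
g(11) = mex{0,2} = 1
So g(11) = 1.
Grundy values for stack B (subtraction set {1, 7}):
g(0) = mex{} = 0
g(1) = mex{0} = 1
g(2) = mex{1} = 0
g(3) = mex{0} = 1
g(4) = mex{1} = 0
g(5) = mex{0} = 1
g(6) = mex{1} = 0
g(7) = mex{0} = 1
g(8) = mex{1} = 0
g(9) = mex{0} = 1
g(10) = mex{1} = 0
So g(10) = 0.
Grundy values for stack C (subtraction set {3, 6}):
k:     0  1  2  3  4  5  6  7  8  9 10
g(k):  0  0  0  1  1  1  2  2  2  0  0
So g(10) = 0.
The value of a disjunctive sum is the nim-sum of the parts.
Combined value = 1 XOR 0 XOR 0 = 1.

1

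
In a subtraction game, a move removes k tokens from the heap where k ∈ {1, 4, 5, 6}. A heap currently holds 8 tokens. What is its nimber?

4

Compute g(0), g(1), … for moves {1, 4, 5, 6}:
k:     0  1  2  3  4  5  6  7  8
g(k):  0  1  0  1  2  3  2  3  4
So g(8) = 4.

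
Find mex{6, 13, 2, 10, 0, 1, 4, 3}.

The values 0, 1, 2, 3, 4 are all present; 5 is the first non-negative integer missing from the set.

5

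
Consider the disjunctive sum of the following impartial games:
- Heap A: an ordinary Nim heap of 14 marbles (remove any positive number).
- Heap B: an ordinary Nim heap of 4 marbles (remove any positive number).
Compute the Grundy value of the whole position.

10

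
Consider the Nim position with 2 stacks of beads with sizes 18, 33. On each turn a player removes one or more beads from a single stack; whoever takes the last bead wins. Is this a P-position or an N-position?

Nim-sum: 18 XOR 33 = 51.
The nim-sum is 51 ≠ 0, so this is an N-position: the player to move can win.

N-position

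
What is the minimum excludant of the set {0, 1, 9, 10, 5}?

The values 0, 1 are all present; 2 is the first non-negative integer missing from the set.

2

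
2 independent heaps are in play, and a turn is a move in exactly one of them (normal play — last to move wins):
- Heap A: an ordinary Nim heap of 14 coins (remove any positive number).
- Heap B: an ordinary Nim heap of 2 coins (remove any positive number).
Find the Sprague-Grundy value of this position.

Heap A is a plain Nim heap of size 14, so its Grundy value is 14.
Heap B is a plain Nim heap of size 2, so its Grundy value is 2.
By the Sprague-Grundy theorem, the Grundy value of a sum of independent games is the XOR of the component values.
Combined value = 14 XOR 2 = 12.

12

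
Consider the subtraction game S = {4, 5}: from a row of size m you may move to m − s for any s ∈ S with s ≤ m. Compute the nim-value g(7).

1

Build the Grundy sequence with g(k) = mex{g(k−s) : s ∈ {4, 5}, s ≤ k}:
g(0) = mex{} = 0
g(1) = mex{} = 0
g(2) = mex{} = 0
g(3) = mex{} = 0
g(4) = mex{0} = 1
g(5) = mex{0} = 1
g(6) = mex{0} = 1
g(7) = mex{0} = 1
So g(7) = 1.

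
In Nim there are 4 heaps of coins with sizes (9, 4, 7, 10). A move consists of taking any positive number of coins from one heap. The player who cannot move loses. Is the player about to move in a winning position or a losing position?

Losing position

In binary:
  1001  (9)
  0100  (4)
  0111  (7)
  1010  (10)
  ----
  0000  (0)
The nim-sum is 0, so this is a P-position: the player to move is in a losing position under optimal play.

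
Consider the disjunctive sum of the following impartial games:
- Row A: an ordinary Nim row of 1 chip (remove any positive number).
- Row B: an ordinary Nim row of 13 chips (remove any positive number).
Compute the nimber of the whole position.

Row A is a plain Nim row of size 1, so its Grundy value is 1.
Row B is a plain Nim row of size 13, so its Grundy value is 13.
By the Sprague-Grundy theorem, the Grundy value of a sum of independent games is the XOR of the component values.
Combined value = 1 XOR 13 = 12.

12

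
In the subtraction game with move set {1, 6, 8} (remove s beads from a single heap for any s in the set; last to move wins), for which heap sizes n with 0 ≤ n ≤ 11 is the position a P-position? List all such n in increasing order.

Grundy values for subtraction set {1, 6, 8}:
k:     0  1  2  3  4  5  6  7  8  9 10 11
g(k):  0  1  0  1  0  1  2  0  1  0  1  0
The P-positions (g = 0) in 0..11 are 0, 2, 4, 7, 9, 11.

0, 2, 4, 7, 9, 11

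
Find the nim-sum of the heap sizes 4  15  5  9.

7

Bitwise XOR of the heap sizes:
  0100  (4)
  1111  (15)
  0101  (5)
  1001  (9)
  ----
  0111  (7)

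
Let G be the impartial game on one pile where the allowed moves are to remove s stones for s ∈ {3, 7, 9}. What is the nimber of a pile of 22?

0

Grundy values for subtraction set {3, 7, 9}:
k:     0  1  2  3  4  5  6  7  8  9 10 11 12 13 14 15 16 17 18 19 20 21 22
g(k):  0  0  0  1  1  1  0  2  2  1  3  3  0  2  0  1  0  1  0  1  0  1  0
So g(22) = 0.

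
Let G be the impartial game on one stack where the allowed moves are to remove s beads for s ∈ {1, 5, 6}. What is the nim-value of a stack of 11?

0

Grundy values for subtraction set {1, 5, 6}:
g(0) = mex{} = 0
g(1) = mex{0} = 1
g(2) = mex{1} = 0
g(3) = mex{0} = 1
g(4) = mex{1} = 0
g(5) = mex{0} = 1
g(6) = mex{0,1} = 2
g(7) = mex{0,1,2} = 3
g(8) = mex{0,1,3} = 2
g(9) = mex{0,1,2} = 3
g(10) = mex{0,1,3} = 2
g(11) = mex{1,2} = 0
So g(11) = 0.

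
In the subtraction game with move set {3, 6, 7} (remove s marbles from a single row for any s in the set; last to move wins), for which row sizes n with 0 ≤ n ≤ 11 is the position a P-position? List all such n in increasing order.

Compute g(0), g(1), … for moves {3, 6, 7}:
k:     0  1  2  3  4  5  6  7  8  9 10 11
g(k):  0  0  0  1  1  1  2  2  2  3  0  0
The P-positions (g = 0) in 0..11 are 0, 1, 2, 10, 11.

0, 1, 2, 10, 11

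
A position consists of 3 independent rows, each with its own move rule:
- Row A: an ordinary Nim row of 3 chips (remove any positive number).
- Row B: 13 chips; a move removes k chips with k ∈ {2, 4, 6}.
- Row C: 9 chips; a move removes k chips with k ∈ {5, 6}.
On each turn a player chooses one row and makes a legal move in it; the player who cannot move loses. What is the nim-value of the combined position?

0

Row A is a plain Nim row of size 3, so its Grundy value is 3.
For row B, compute g(0), g(1), … with moves {2, 4, 6}:
g(0) = mex{} = 0
g(1) = mex{} = 0
g(2) = mex{0} = 1
g(3) = mex{0} = 1
g(4) = mex{0,1} = 2
g(5) = mex{0,1} = 2
g(6) = mex{0,1,2} = 3
g(7) = mex{0,1,2} = 3
g(8) = mex{1,2,3} = 0
g(9) = mex{1,2,3} = 0
g(10) = mex{0,2,3} = 1
g(11) = mex{0,2,3} = 1
g(12) = mex{0,1,3} = 2
g(13) = mex{0,1,3} = 2
So g(13) = 2.
Grundy values for row C (subtraction set {5, 6}):
k:     0  1  2  3  4  5  6  7  8  9
g(k):  0  0  0  0  0  1  1  1  1  1
So g(9) = 1.
The value of a disjunctive sum is the nim-sum of the parts.
Combined value = 3 XOR 2 XOR 1 = 0.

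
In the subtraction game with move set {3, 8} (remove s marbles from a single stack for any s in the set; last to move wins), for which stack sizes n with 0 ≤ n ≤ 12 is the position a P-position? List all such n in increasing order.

Build the Grundy sequence with g(k) = mex{g(k−s) : s ∈ {3, 8}, s ≤ k}:
g(0) = mex{} = 0
g(1) = mex{} = 0
g(2) = mex{} = 0
g(3) = mex{0} = 1
g(4) = mex{0} = 1
g(5) = mex{0} = 1
g(6) = mex{1} = 0
g(7) = mex{1} = 0
g(8) = mex{0,1} = 2
g(9) = mex{0} = 1
g(10) = mex{0} = 1
g(11) = mex{1,2} = 0
g(12) = mex{1} = 0
The P-positions (g = 0) in 0..12 are 0, 1, 2, 6, 7, 11, 12.

0, 1, 2, 6, 7, 11, 12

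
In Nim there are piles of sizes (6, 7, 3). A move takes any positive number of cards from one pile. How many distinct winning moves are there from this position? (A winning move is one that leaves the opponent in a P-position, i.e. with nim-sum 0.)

Nim-sum: 6 ^ 7 ^ 3 = 2.
The overall nim-sum is X = 2. A pile of size p has a winning move iff p XOR X < p (reduce it to p XOR X).
  6: 6 XOR 2 = 4 < 6 — winning move (to 4).
  7: 7 XOR 2 = 5 < 7 — winning move (to 5).
  3: 3 XOR 2 = 1 < 3 — winning move (to 1).
That gives 3 winning moves.

3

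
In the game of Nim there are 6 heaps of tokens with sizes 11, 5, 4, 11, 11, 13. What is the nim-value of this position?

7

Compute the nim-sum pairwise:
11 ^ 5 = 14
14 ^ 4 = 10
10 ^ 11 = 1
1 ^ 11 = 10
10 ^ 13 = 7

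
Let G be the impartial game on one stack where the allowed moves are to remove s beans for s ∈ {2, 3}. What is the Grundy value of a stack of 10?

0

Grundy values for subtraction set {2, 3}:
k:     0  1  2  3  4  5  6  7  8  9 10
g(k):  0  0  1  1  2  0  0  1  1  2  0
So g(10) = 0.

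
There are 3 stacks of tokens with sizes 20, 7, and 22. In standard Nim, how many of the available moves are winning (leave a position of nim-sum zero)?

In binary:
  10100  (20)
  00111  (7)
  10110  (22)
  -----
  00101  (5)
The overall nim-sum is X = 5. A stack of size p has a winning move iff p XOR X < p (reduce it to p XOR X).
  20: 20 XOR 5 = 17 < 20 — winning move (to 17).
  7: 7 XOR 5 = 2 < 7 — winning move (to 2).
  22: 22 XOR 5 = 19 < 22 — winning move (to 19).
That gives 3 winning moves.

3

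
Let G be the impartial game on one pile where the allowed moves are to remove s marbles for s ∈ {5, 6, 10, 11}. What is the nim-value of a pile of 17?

Compute g(0), g(1), … for moves {5, 6, 10, 11}:
k:     0  1  2  3  4  5  6  7  8  9 10 11 12 13 14 15 16 17
g(k):  0  0  0  0  0  1  1  1  1  1  2  2  2  2  2  3  0  0
So g(17) = 0.

0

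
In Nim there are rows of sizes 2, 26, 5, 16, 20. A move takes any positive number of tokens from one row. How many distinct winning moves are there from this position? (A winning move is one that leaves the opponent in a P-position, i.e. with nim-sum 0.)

In binary:
  00010  (2)
  11010  (26)
  00101  (5)
  10000  (16)
  10100  (20)
  -----
  11001  (25)
The overall nim-sum is X = 25. A row of size p has a winning move iff p XOR X < p (reduce it to p XOR X).
  2: 2 XOR 25 = 27 ≥ 2 — no move.
  26: 26 XOR 25 = 3 < 26 — winning move (to 3).
  5: 5 XOR 25 = 28 ≥ 5 — no move.
  16: 16 XOR 25 = 9 < 16 — winning move (to 9).
  20: 20 XOR 25 = 13 < 20 — winning move (to 13).
That gives 3 winning moves.

3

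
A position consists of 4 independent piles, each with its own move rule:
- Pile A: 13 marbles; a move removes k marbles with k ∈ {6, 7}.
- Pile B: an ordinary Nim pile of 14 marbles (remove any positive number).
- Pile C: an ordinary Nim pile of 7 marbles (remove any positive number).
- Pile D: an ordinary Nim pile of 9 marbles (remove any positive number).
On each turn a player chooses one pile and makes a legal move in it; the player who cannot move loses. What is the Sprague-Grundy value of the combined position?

Grundy values for pile A (subtraction set {6, 7}):
k:     0  1  2  3  4  5  6  7  8  9 10 11 12 13
g(k):  0  0  0  0  0  0  1  1  1  1  1  1  2  0
So g(13) = 0.
Pile B is a plain Nim pile of size 14, so its Grundy value is 14.
Pile C is a plain Nim pile of size 7, so its Grundy value is 7.
Pile D is a plain Nim pile of size 9, so its Grundy value is 9.
By the Sprague-Grundy theorem, the Grundy value of a sum of independent games is the XOR of the component values.
Combined value = 0 XOR 14 XOR 7 XOR 9 = 0.

0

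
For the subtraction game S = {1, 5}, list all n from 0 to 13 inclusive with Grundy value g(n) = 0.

0, 2, 4, 6, 8, 10, 12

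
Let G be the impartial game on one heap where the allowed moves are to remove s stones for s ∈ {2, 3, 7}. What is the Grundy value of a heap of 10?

Build the Grundy sequence with g(k) = mex{g(k−s) : s ∈ {2, 3, 7}, s ≤ k}:
k:     0  1  2  3  4  5  6  7  8  9 10
g(k):  0  0  1  1  2  0  0  1  1  2  0
So g(10) = 0.

0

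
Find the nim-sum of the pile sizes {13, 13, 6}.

6

Compute the nim-sum pairwise:
13 ^ 13 = 0
0 ^ 6 = 6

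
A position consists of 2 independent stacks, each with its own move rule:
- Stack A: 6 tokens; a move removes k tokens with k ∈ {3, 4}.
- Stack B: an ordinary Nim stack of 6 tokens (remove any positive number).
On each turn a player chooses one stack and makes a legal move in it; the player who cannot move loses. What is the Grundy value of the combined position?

For stack A, compute g(0), g(1), … with moves {3, 4}:
g(0) = mex{} = 0
g(1) = mex{} = 0
g(2) = mex{} = 0
g(3) = mex{0} = 1
g(4) = mex{0} = 1
g(5) = mex{0} = 1
g(6) = mex{0,1} = 2
So g(6) = 2.
Stack B is a plain Nim stack of size 6, so its Grundy value is 6.
By the Sprague-Grundy theorem, the Grundy value of a sum of independent games is the XOR of the component values.
Combined value = 2 XOR 6 = 4.

4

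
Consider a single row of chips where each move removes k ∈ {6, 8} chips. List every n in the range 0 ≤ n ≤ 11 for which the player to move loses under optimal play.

0, 1, 2, 3, 4, 5

Build the Grundy sequence with g(k) = mex{g(k−s) : s ∈ {6, 8}, s ≤ k}:
k:     0  1  2  3  4  5  6  7  8  9 10 11
g(k):  0  0  0  0  0  0  1  1  1  1  1  1
The P-positions (g = 0) in 0..11 are 0, 1, 2, 3, 4, 5.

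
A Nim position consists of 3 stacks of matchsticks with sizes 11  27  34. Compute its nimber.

Write each in binary and XOR column by column:
  001011  (11)
  011011  (27)
  100010  (34)
  ------
  110010  (50)

50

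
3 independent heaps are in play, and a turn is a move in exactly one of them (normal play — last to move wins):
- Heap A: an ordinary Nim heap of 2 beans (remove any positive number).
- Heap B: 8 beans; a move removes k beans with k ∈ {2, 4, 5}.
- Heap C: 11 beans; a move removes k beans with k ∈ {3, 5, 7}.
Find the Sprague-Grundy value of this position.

2

Heap A is a plain Nim heap of size 2, so its Grundy value is 2.
For heap B, compute g(0), g(1), … with moves {2, 4, 5}:
g(0) = mex{} = 0
g(1) = mex{} = 0
g(2) = mex{0} = 1
g(3) = mex{0} = 1
g(4) = mex{0,1} = 2
g(5) = mex{0,1} = 2
g(6) = mex{0,1,2} = 3
g(7) = mex{1,2} = 0
g(8) = mex{1,2,3} = 0
So g(8) = 0.
Grundy values for heap C (subtraction set {3, 5, 7}):
k:     0  1  2  3  4  5  6  7  8  9 10 11
g(k):  0  0  0  1  1  1  2  2  2  3  0  0
So g(11) = 0.
The value of a disjunctive sum is the nim-sum of the parts.
Combined value = 2 ⊕ 0 ⊕ 0 = 2.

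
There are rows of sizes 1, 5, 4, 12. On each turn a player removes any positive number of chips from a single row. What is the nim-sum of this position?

12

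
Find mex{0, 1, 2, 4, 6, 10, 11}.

3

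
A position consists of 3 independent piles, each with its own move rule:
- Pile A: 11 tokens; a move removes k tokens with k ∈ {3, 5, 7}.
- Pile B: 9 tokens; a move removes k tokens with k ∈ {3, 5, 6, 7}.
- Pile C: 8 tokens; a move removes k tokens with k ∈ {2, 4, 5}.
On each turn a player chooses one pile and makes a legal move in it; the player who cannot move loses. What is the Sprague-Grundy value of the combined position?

Grundy values for pile A (subtraction set {3, 5, 7}):
k:     0  1  2  3  4  5  6  7  8  9 10 11
g(k):  0  0  0  1  1  1  2  2  2  3  0  0
So g(11) = 0.
Build the Grundy sequence for pile B with g(k) = mex{g(k−s) : s ∈ {3, 5, 6, 7}, s ≤ k}:
g(0) = mex{} = 0
g(1) = mex{} = 0
g(2) = mex{} = 0
g(3) = mex{0} = 1
g(4) = mex{0} = 1
g(5) = mex{0} = 1
g(6) = mex{0,1} = 2
g(7) = mex{0,1} = 2
g(8) = mex{0,1} = 2
g(9) = mex{0,1,2} = 3
So g(9) = 3.
Build the Grundy sequence for pile C with g(k) = mex{g(k−s) : s ∈ {2, 4, 5}, s ≤ k}:
k:     0  1  2  3  4  5  6  7  8
g(k):  0  0  1  1  2  2  3  0  0
So g(8) = 0.
The value of a disjunctive sum is the nim-sum of the parts.
Combined value = 0 XOR 3 XOR 0 = 3.

3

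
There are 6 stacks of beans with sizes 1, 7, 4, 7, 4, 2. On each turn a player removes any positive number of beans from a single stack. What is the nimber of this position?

Write each in binary and XOR column by column:
  001  (1)
  111  (7)
  100  (4)
  111  (7)
  100  (4)
  010  (2)
  ---
  011  (3)

3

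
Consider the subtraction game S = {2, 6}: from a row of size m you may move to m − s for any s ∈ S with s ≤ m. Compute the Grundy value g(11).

1

Build the Grundy sequence with g(k) = mex{g(k−s) : s ∈ {2, 6}, s ≤ k}:
g(0) = mex{} = 0
g(1) = mex{} = 0
g(2) = mex{0} = 1
g(3) = mex{0} = 1
g(4) = mex{1} = 0
g(5) = mex{1} = 0
g(6) = mex{0} = 1
g(7) = mex{0} = 1
g(8) = mex{1} = 0
g(9) = mex{1} = 0
g(10) = mex{0} = 1
g(11) = mex{0} = 1
So g(11) = 1.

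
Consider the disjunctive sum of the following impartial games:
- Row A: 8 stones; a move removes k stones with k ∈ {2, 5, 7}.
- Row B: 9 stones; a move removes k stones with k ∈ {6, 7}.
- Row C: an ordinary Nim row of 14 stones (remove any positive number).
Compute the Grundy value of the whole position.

13

Grundy values for row A (subtraction set {2, 5, 7}):
g(0) = mex{} = 0
g(1) = mex{} = 0
g(2) = mex{0} = 1
g(3) = mex{0} = 1
g(4) = mex{1} = 0
g(5) = mex{0,1} = 2
g(6) = mex{0} = 1
g(7) = mex{0,1,2} = 3
g(8) = mex{0,1} = 2
So g(8) = 2.
For row B, compute g(0), g(1), … with moves {6, 7}:
k:     0  1  2  3  4  5  6  7  8  9
g(k):  0  0  0  0  0  0  1  1  1  1
So g(9) = 1.
Row C is a plain Nim row of size 14, so its Grundy value is 14.
By the Sprague-Grundy theorem, the Grundy value of a sum of independent games is the XOR of the component values.
Combined value = 2 ⊕ 1 ⊕ 14 = 13.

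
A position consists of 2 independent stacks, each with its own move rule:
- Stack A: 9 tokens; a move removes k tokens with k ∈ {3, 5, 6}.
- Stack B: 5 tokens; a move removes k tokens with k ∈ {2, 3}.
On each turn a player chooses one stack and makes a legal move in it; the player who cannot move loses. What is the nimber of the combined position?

0

Build the Grundy sequence for stack A with g(k) = mex{g(k−s) : s ∈ {3, 5, 6}, s ≤ k}:
g(0) = mex{} = 0
g(1) = mex{} = 0
g(2) = mex{} = 0
g(3) = mex{0} = 1
g(4) = mex{0} = 1
g(5) = mex{0} = 1
g(6) = mex{0,1} = 2
g(7) = mex{0,1} = 2
g(8) = mex{0,1} = 2
g(9) = mex{1,2} = 0
So g(9) = 0.
For stack B, compute g(0), g(1), … with moves {2, 3}:
k:     0  1  2  3  4  5
g(k):  0  0  1  1  2  0
So g(5) = 0.
By the Sprague-Grundy theorem, the Grundy value of a sum of independent games is the XOR of the component values.
Combined value = 0 ⊕ 0 = 0.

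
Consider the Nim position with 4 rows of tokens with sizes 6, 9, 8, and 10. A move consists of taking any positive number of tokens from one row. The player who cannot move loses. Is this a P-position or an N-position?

N-position

Nim-sum: 6 XOR 9 XOR 8 XOR 10 = 13.
The nim-sum is 13 ≠ 0, so this is an N-position: the player to move can win.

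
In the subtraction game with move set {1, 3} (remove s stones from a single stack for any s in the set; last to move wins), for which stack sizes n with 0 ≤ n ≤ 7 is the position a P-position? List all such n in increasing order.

0, 2, 4, 6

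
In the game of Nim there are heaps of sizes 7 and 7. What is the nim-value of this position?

0

In binary:
  111  (7)
  111  (7)
  ---
  000  (0)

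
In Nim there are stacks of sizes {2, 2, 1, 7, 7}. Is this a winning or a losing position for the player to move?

Write each in binary and XOR column by column:
  010  (2)
  010  (2)
  001  (1)
  111  (7)
  111  (7)
  ---
  001  (1)
The nim-sum is 1 ≠ 0, so this is an N-position: the player to move can win.

Winning position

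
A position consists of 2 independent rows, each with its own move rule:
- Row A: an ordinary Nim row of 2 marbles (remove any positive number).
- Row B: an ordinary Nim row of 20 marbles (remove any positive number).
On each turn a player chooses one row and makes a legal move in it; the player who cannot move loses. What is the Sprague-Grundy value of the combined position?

22

Row A is a plain Nim row of size 2, so its Grundy value is 2.
Row B is a plain Nim row of size 20, so its Grundy value is 20.
By the Sprague-Grundy theorem, the Grundy value of a sum of independent games is the XOR of the component values.
Combined value = 2 ⊕ 20 = 22.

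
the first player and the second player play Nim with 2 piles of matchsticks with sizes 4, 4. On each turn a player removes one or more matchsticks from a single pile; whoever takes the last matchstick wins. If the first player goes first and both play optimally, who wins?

Nim-sum: 4 XOR 4 = 0.
The nim-sum is 0, so this is a P-position: the player to move is in a losing position under optimal play; the first player is about to move from it and so loses — the second player wins.

the second player wins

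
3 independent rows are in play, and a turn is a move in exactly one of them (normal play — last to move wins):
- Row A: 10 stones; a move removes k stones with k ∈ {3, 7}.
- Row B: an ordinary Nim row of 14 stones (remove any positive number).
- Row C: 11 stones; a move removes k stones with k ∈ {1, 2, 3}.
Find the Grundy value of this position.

Build the Grundy sequence for row A with g(k) = mex{g(k−s) : s ∈ {3, 7}, s ≤ k}:
k:     0  1  2  3  4  5  6  7  8  9 10
g(k):  0  0  0  1  1  1  0  2  2  1  0
So g(10) = 0.
Row B is a plain Nim row of size 14, so its Grundy value is 14.
Build the Grundy sequence for row C with g(k) = mex{g(k−s) : s ∈ {1, 2, 3}, s ≤ k}:
g(0) = mex{} = 0
g(1) = mex{0} = 1
g(2) = mex{0,1} = 2
g(3) = mex{0,1,2} = 3
g(4) = mex{1,2,3} = 0
g(5) = mex{0,2,3} = 1
g(6) = mex{0,1,3} = 2
g(7) = mex{0,1,2} = 3
g(8) = mex{1,2,3} = 0
g(9) = mex{0,2,3} = 1
g(10) = mex{0,1,3} = 2
g(11) = mex{0,1,2} = 3
So g(11) = 3.
The value of a disjunctive sum is the nim-sum of the parts.
Combined value = 0 ⊕ 14 ⊕ 3 = 13.

13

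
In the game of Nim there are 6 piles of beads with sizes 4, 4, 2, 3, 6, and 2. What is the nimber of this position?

Compute the nim-sum pairwise:
4 ⊕ 4 = 0
0 ⊕ 2 = 2
2 ⊕ 3 = 1
1 ⊕ 6 = 7
7 ⊕ 2 = 5

5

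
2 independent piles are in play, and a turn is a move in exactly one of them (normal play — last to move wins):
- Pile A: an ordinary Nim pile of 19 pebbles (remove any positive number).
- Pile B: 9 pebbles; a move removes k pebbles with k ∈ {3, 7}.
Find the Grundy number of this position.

18

Pile A is a plain Nim pile of size 19, so its Grundy value is 19.
Build the Grundy sequence for pile B with g(k) = mex{g(k−s) : s ∈ {3, 7}, s ≤ k}:
g(0) = mex{} = 0
g(1) = mex{} = 0
g(2) = mex{} = 0
g(3) = mex{0} = 1
g(4) = mex{0} = 1
g(5) = mex{0} = 1
g(6) = mex{1} = 0
g(7) = mex{0,1} = 2
g(8) = mex{0,1} = 2
g(9) = mex{0} = 1
So g(9) = 1.
By the Sprague-Grundy theorem, the Grundy value of a sum of independent games is the XOR of the component values.
Combined value = 19 ⊕ 1 = 18.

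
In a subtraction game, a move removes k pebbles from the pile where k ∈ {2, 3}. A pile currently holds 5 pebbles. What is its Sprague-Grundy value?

Grundy values for subtraction set {2, 3}:
k:     0  1  2  3  4  5
g(k):  0  0  1  1  2  0
So g(5) = 0.

0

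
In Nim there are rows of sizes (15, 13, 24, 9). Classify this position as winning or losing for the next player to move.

Compute the nim-sum pairwise:
15 ^ 13 = 2
2 ^ 24 = 26
26 ^ 9 = 19
The nim-sum is 19 ≠ 0, so this is an N-position: the player to move can win.

Winning position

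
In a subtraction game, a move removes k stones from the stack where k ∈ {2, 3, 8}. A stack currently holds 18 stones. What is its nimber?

1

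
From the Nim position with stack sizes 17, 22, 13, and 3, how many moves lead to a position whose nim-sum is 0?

Compute the nim-sum pairwise:
17 ⊕ 22 = 7
7 ⊕ 13 = 10
10 ⊕ 3 = 9
The overall nim-sum is X = 9. A stack of size p has a winning move iff p XOR X < p (reduce it to p XOR X).
  17: 17 XOR 9 = 24 ≥ 17 — no move.
  22: 22 XOR 9 = 31 ≥ 22 — no move.
  13: 13 XOR 9 = 4 < 13 — winning move (to 4).
  3: 3 XOR 9 = 10 ≥ 3 — no move.
That gives 1 winning move.

1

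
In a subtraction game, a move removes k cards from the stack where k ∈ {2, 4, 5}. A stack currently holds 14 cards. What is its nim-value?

0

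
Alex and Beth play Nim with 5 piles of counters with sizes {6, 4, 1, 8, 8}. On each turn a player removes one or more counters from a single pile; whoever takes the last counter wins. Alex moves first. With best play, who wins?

Alex wins

Write each in binary and XOR column by column:
  0110  (6)
  0100  (4)
  0001  (1)
  1000  (8)
  1000  (8)
  ----
  0011  (3)
The nim-sum is 3 ≠ 0, so this is an N-position: the player to move can win; Alex has a winning move.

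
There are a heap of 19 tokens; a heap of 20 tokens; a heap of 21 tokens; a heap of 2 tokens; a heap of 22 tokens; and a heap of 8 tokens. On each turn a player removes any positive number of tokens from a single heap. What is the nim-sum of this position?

In binary:
  10011  (19)
  10100  (20)
  10101  (21)
  00010  (2)
  10110  (22)
  01000  (8)
  -----
  01110  (14)

14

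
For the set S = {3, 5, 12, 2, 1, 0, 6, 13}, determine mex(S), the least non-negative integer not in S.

The values 0, 1, 2, 3 are all present; 4 is the first non-negative integer missing from the set.

4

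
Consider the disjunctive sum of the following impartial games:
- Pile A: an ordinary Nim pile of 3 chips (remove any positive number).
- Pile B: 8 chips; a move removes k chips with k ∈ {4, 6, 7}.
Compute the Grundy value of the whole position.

1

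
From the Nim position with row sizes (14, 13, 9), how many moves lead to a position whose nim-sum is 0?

Write each in binary and XOR column by column:
  1110  (14)
  1101  (13)
  1001  (9)
  ----
  1010  (10)
The overall nim-sum is X = 10. A row of size p has a winning move iff p XOR X < p (reduce it to p XOR X).
  14: 14 XOR 10 = 4 < 14 — winning move (to 4).
  13: 13 XOR 10 = 7 < 13 — winning move (to 7).
  9: 9 XOR 10 = 3 < 9 — winning move (to 3).
That gives 3 winning moves.

3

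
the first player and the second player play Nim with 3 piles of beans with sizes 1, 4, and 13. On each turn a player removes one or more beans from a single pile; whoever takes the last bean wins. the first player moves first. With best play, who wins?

the first player wins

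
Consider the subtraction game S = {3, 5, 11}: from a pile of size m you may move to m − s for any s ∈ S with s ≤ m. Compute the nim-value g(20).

1

Grundy values for subtraction set {3, 5, 11}:
k:     0  1  2  3  4  5  6  7  8  9 10 11 12 13 14 15 16 17 18 19 20
g(k):  0  0  0  1  1  1  2  2  0  0  0  1  1  1  2  2  0  0  0  1  1
So g(20) = 1.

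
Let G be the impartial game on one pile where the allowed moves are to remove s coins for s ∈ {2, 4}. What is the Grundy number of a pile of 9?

1

Grundy values for subtraction set {2, 4}:
g(0) = mex{} = 0
g(1) = mex{} = 0
g(2) = mex{0} = 1
g(3) = mex{0} = 1
g(4) = mex{0,1} = 2
g(5) = mex{0,1} = 2
g(6) = mex{1,2} = 0
g(7) = mex{1,2} = 0
g(8) = mex{0,2} = 1
g(9) = mex{0,2} = 1
So g(9) = 1.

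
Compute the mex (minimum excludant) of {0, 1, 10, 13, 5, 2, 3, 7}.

The values 0, 1, 2, 3 are all present; 4 is the first non-negative integer missing from the set.

4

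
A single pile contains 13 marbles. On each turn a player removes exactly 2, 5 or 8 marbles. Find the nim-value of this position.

1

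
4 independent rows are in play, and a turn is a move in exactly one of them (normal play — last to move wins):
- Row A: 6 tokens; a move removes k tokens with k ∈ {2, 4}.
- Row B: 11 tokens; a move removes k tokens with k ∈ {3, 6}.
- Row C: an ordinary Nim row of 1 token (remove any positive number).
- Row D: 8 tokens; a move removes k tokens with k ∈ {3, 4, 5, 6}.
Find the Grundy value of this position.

For row A, compute g(0), g(1), … with moves {2, 4}:
k:     0  1  2  3  4  5  6
g(k):  0  0  1  1  2  2  0
So g(6) = 0.
For row B, compute g(0), g(1), … with moves {3, 6}:
k:     0  1  2  3  4  5  6  7  8  9 10 11
g(k):  0  0  0  1  1  1  2  2  2  0  0  0
So g(11) = 0.
Row C is a plain Nim row of size 1, so its Grundy value is 1.
For row D, compute g(0), g(1), … with moves {3, 4, 5, 6}:
g(0) = mex{} = 0
g(1) = mex{} = 0
g(2) = mex{} = 0
g(3) = mex{0} = 1
g(4) = mex{0} = 1
g(5) = mex{0} = 1
g(6) = mex{0,1} = 2
g(7) = mex{0,1} = 2
g(8) = mex{0,1} = 2
So g(8) = 2.
The value of a disjunctive sum is the nim-sum of the parts.
Combined value = 0 XOR 0 XOR 1 XOR 2 = 3.

3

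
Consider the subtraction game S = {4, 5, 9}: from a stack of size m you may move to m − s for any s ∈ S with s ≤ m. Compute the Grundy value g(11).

Grundy values for subtraction set {4, 5, 9}:
k:     0  1  2  3  4  5  6  7  8  9 10 11
g(k):  0  0  0  0  1  1  1  1  2  2  2  2
So g(11) = 2.

2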